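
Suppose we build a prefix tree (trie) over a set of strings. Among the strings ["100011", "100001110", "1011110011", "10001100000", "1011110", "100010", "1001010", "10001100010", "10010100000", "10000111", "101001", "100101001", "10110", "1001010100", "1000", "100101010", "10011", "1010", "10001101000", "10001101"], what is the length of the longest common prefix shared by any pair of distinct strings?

The deepest shared node is where two words last agree before diverging.
e.g. "10001100000" and "10001100010" share the prefix "100011000" of length 9; no pair shares a longer one.
Longest shared-prefix length: 9

9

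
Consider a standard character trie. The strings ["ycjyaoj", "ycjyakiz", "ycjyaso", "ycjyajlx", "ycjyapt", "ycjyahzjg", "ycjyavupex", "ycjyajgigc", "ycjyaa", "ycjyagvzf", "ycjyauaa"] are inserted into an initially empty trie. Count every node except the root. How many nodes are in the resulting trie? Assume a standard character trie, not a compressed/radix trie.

38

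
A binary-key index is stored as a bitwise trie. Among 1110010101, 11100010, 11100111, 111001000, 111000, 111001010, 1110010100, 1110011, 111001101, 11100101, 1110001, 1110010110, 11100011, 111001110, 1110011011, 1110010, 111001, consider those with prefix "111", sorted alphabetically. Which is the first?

Words with prefix "111", in lexicographic order: "111000", "1110001", "11100010", "11100011", "111001", "1110010", "111001000", "11100101", "111001010", "1110010100", "1110010101", "1110010110", "1110011", "111001101", "1110011011", "11100111", "111001110"
Position 1: 111000

111000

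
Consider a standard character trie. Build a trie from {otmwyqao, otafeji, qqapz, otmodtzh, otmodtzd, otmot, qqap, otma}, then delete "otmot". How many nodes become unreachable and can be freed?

1

After clearing the end-marker at "otmot", prune upward until reaching a node still needed by another word.
The suffix "t" (1 node) is used only by "otmot"; the node for "otmo" still has the child "d", so pruning stops there.
Nodes removed: 1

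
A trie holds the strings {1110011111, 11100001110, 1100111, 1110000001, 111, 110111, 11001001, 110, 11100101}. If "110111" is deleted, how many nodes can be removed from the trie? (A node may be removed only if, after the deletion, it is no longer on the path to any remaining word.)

3

After clearing the end-marker at "110111", prune upward until reaching a node still needed by another word.
The suffix "111" (3 nodes) is used only by "110111"; the node for "110" still has the child "0", so pruning stops there.
Nodes removed: 3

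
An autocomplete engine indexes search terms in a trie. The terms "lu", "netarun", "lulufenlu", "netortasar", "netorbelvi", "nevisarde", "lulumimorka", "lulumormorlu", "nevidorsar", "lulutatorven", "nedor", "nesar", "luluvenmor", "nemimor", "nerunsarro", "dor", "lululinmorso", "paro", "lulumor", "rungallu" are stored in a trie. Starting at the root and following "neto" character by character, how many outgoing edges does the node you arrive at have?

1

Follow the path "neto" to its node, then look at its outgoing edges.
Distinct next characters after "neto": r.
That node has 1 child edge.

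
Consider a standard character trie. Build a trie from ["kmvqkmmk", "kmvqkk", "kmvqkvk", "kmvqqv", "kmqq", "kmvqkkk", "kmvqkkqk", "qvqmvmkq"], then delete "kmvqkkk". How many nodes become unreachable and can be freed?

After clearing the end-marker at "kmvqkkk", prune upward until reaching a node still needed by another word.
The suffix "k" (1 node) is used only by "kmvqkkk"; the node for "kmvqkk" still has the child "q", so pruning stops there.
Nodes removed: 1

1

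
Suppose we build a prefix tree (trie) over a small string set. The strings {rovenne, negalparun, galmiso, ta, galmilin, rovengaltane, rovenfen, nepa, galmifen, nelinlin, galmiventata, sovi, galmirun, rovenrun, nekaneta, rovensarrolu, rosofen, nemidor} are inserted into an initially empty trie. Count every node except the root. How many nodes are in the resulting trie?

Trace insertions, counting only characters that open a new branch:
  "rovenne" → 7 new (r, o, v, e, n, n, e)
  "negalparun" → 10 new (n, e, g, a, l, p, a, r, u, n)
  "galmiso" → 7 new (g, a, l, m, i, s, o)
  "ta" → 2 new (t, a)
  "galmilin" → prefix "galmi" already present; 3 new (l, i, n)
  "rovengaltane" → prefix "roven" already present; 7 new (g, a, l, t, a, n, e)
  "rovenfen" → prefix "roven" already present; 3 new (f, e, n)
  "nepa" → prefix "ne" already present; 2 new (p, a)
  "galmifen" → prefix "galmi" already present; 3 new (f, e, n)
  "nelinlin" → prefix "ne" already present; 6 new (l, i, n, l, i, n)
  "galmiventata" → prefix "galmi" already present; 7 new (v, e, n, t, a, t, a)
  "sovi" → 4 new (s, o, v, i)
  "galmirun" → prefix "galmi" already present; 3 new (r, u, n)
  "rovenrun" → prefix "roven" already present; 3 new (r, u, n)
  "nekaneta" → prefix "ne" already present; 6 new (k, a, n, e, t, a)
  "rovensarrolu" → prefix "roven" already present; 7 new (s, a, r, r, o, l, u)
  "rosofen" → prefix "ro" already present; 5 new (s, o, f, e, n)
  "nemidor" → prefix "ne" already present; 5 new (m, i, d, o, r)
Total nodes = 7 + 10 + 7 + 2 + 3 + 7 + 3 + 2 + 3 + 6 + 7 + 4 + 3 + 3 + 6 + 7 + 5 + 5 = 90

90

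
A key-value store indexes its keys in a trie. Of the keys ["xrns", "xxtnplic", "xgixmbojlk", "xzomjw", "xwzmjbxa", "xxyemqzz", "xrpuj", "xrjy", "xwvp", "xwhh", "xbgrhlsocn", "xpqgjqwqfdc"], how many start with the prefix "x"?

Filter for entries beginning with "x":
Words under "x": xbgrhlsocn, xgixmbojlk, xpqgjqwqfdc, xrjy, xrns, xrpuj, xwhh, xwvp, xwzmjbxa, xxtnplic, xxyemqzz, xzomjw
Count: 12

12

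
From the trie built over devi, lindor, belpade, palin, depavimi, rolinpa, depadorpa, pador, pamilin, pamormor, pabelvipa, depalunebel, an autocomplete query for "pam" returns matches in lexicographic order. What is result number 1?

pamilin

DFS of the "pam" subtree visits, in order: "pamilin", "pamormor"
Position 1: pamilin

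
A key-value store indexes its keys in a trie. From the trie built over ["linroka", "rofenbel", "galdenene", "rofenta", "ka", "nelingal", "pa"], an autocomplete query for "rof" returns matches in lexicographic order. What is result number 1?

rofenbel

DFS of the "rof" subtree visits, in order: "rofenbel", "rofenta"
The 1st is rofenbel.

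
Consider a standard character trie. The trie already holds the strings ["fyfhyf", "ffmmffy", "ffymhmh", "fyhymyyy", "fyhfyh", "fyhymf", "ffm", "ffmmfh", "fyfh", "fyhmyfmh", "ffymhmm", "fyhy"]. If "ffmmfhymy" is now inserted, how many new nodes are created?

The longest prefix of "ffmmfhymy" already in the trie is "ffmmfh" (length 6).
So 9 − 6 = 3 new nodes.

3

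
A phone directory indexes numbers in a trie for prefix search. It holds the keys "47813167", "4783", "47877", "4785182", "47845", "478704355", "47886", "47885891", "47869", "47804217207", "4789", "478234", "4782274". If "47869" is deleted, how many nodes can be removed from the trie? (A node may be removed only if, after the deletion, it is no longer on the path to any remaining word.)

Walk "47869" from the leaf back toward the root, removing each node that no remaining word uses.
The suffix "69" (2 nodes) is used only by "47869"; the node for "478" still has the child "1", so pruning stops there.
Nodes removed: 2

2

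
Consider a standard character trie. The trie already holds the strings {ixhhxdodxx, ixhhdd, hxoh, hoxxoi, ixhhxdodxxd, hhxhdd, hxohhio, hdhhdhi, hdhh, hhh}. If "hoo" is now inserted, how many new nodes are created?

The longest prefix of "hoo" already in the trie is "ho" (length 2).
Each of the 1 remaining characters creates one node.

1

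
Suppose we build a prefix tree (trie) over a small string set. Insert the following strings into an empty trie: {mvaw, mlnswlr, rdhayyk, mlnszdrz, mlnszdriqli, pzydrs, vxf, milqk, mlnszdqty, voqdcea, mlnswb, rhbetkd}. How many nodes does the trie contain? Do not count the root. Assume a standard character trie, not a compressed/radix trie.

54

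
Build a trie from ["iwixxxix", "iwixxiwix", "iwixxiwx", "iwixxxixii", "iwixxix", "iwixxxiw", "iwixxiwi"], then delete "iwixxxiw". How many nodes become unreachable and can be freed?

Walk "iwixxxiw" from the leaf back toward the root, removing each node that no remaining word uses.
The suffix "w" (1 node) is used only by "iwixxxiw"; the node for "iwixxxi" still has the child "x", so pruning stops there.
Nodes removed: 1

1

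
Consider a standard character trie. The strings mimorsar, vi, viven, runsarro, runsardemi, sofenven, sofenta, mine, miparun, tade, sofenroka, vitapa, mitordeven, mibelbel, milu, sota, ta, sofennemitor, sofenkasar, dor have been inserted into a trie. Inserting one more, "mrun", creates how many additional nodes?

The longest prefix of "mrun" already in the trie is "m" (length 1).
So 4 − 1 = 3 new nodes.

3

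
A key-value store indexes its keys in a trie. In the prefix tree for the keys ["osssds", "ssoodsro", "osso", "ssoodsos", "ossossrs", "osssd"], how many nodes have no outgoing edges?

4

A leaf is a node with no children — equivalently, the end of a word that is not a proper prefix of any other stored word.
Those words: "ossossrs", "osssds", "ssoodsos", "ssoodsro"
Leaf count: 4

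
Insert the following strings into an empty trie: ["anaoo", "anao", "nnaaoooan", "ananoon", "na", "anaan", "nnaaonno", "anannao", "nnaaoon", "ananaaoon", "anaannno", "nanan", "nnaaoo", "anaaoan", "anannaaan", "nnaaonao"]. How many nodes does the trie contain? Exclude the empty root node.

47

For each word, the new-node count is its length minus the longest prefix already in the trie:
  "anaoo" → 5 new (a, n, a, o, o)
  "anao" → prefix "anao" already present; 0 new (none)
  "nnaaoooan" → 9 new (n, n, a, a, o, o, o, a, n)
  "ananoon" → prefix "ana" already present; 4 new (n, o, o, n)
  "na" → prefix "n" already present; 1 new (a)
  "anaan" → prefix "ana" already present; 2 new (a, n)
  "nnaaonno" → prefix "nnaao" already present; 3 new (n, n, o)
  "anannao" → prefix "anan" already present; 3 new (n, a, o)
  "nnaaoon" → prefix "nnaaoo" already present; 1 new (n)
  "ananaaoon" → prefix "anan" already present; 5 new (a, a, o, o, n)
  "anaannno" → prefix "anaan" already present; 3 new (n, n, o)
  "nanan" → prefix "na" already present; 3 new (n, a, n)
  "nnaaoo" → prefix "nnaaoo" already present; 0 new (none)
  "anaaoan" → prefix "anaa" already present; 3 new (o, a, n)
  "anannaaan" → prefix "ananna" already present; 3 new (a, a, n)
  "nnaaonao" → prefix "nnaaon" already present; 2 new (a, o)
Total nodes = 5 + 0 + 9 + 4 + 1 + 2 + 3 + 3 + 1 + 5 + 3 + 3 + 0 + 3 + 3 + 2 = 47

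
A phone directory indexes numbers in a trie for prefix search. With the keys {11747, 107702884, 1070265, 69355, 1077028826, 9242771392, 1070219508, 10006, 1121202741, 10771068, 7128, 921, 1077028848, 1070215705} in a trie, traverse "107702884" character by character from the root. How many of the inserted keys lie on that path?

Traverse "107702884" character by character; count nodes along the way that are marked as word ends.
Prefixes of the query that are stored words: "107702884"
Count: 1

1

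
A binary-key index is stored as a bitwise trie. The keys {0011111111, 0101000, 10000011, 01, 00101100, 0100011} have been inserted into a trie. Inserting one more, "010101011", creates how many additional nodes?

"01010" is already a path in the trie; the remaining "1011" must be added.
New nodes needed: |"010101011"| − 5 = 9 − 5 = 4.

4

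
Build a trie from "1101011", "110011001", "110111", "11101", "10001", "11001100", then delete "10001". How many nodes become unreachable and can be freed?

A node on "10001"'s path can go only if nothing else ends at it or branches off below it.
The suffix "0001" (4 nodes) is used only by "10001"; the node for "1" still has the child "1", so pruning stops there.
Nodes removed: 4

4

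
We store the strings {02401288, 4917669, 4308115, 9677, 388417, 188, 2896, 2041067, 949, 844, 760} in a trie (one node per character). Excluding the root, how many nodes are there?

52

Trace insertions, counting only characters that open a new branch:
  "02401288" → 8 new (0, 2, 4, 0, 1, 2, 8, 8)
  "4917669" → 7 new (4, 9, 1, 7, 6, 6, 9)
  "4308115" → prefix "4" already present; 6 new (3, 0, 8, 1, 1, 5)
  "9677" → 4 new (9, 6, 7, 7)
  "388417" → 6 new (3, 8, 8, 4, 1, 7)
  "188" → 3 new (1, 8, 8)
  "2896" → 4 new (2, 8, 9, 6)
  "2041067" → prefix "2" already present; 6 new (0, 4, 1, 0, 6, 7)
  "949" → prefix "9" already present; 2 new (4, 9)
  "844" → 3 new (8, 4, 4)
  "760" → 3 new (7, 6, 0)
Total nodes = 8 + 7 + 6 + 4 + 6 + 3 + 4 + 6 + 2 + 3 + 3 = 52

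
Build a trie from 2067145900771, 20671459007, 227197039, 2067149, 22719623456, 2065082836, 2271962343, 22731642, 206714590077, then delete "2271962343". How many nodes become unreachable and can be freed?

1

Walk "2271962343" from the leaf back toward the root, removing each node that no remaining word uses.
The suffix "3" (1 node) is used only by "2271962343"; the node for "227196234" still has the child "5", so pruning stops there.
Nodes removed: 1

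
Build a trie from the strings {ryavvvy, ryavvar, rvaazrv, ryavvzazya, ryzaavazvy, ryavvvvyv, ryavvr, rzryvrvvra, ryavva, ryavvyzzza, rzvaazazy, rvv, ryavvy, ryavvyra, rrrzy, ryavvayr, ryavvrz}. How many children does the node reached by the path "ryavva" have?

Follow the path "ryavva" to its node, then look at its outgoing edges.
Distinct next characters after "ryavva": r, y.
That node has 2 child edges.

2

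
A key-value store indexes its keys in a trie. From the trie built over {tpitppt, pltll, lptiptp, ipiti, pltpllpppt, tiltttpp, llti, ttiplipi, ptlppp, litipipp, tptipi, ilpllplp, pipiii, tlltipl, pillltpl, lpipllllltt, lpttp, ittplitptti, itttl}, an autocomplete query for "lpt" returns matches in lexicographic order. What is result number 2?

DFS of the "lpt" subtree visits, in order: "lptiptp", "lpttp"
Position 2: lpttp

lpttp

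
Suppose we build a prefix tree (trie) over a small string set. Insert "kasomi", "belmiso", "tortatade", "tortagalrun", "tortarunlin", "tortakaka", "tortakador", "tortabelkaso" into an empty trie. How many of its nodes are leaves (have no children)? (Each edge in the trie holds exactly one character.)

8

Leaves are exactly the stored words that no other stored word extends.
Those words: "belmiso", "kasomi", "tortabelkaso", "tortagalrun", "tortakador", "tortakaka", "tortarunlin", "tortatade"
Leaf count: 8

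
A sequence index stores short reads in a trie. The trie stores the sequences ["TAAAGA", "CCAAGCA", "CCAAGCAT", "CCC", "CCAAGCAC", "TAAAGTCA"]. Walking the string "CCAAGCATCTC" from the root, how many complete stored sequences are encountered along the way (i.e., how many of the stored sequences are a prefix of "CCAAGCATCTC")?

2

Traverse "CCAAGCATCTC" character by character; count nodes along the way that are marked as word ends.
Prefixes of the query that are stored words: "CCAAGCA", "CCAAGCAT"
Count: 2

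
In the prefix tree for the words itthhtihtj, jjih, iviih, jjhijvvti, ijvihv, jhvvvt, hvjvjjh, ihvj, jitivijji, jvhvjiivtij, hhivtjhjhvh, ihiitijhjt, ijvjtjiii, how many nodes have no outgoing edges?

Leaves are exactly the stored words that no other stored word extends.
Those words: "hhivtjhjhvh", "hvjvjjh", "ihiitijhjt", "ihvj", "ijvihv", "ijvjtjiii", "itthhtihtj", "iviih", "jhvvvt", "jitivijji", "jjhijvvti", "jjih", "jvhvjiivtij"
Leaf count: 13

13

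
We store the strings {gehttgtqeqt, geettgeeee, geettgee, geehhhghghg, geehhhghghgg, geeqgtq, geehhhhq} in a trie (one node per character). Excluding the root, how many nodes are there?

Insert word by word; a character creates a node only if that edge doesn't already exist:
  "gehttgtqeqt" → 11 new (g, e, h, t, t, g, t, q, e, q, t)
  "geettgeeee" → prefix "ge" already present; 8 new (e, t, t, g, e, e, e, e)
  "geettgee" → prefix "geettgee" already present; 0 new (none)
  "geehhhghghg" → prefix "gee" already present; 8 new (h, h, h, g, h, g, h, g)
  "geehhhghghgg" → prefix "geehhhghghg" already present; 1 new (g)
  "geeqgtq" → prefix "gee" already present; 4 new (q, g, t, q)
  "geehhhhq" → prefix "geehhh" already present; 2 new (h, q)
Total nodes = 11 + 8 + 0 + 8 + 1 + 4 + 2 = 34

34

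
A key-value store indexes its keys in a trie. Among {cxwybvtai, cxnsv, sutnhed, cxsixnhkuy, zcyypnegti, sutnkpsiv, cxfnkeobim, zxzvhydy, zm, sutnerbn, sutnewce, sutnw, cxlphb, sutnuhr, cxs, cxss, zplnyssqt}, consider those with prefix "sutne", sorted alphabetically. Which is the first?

sutnerbn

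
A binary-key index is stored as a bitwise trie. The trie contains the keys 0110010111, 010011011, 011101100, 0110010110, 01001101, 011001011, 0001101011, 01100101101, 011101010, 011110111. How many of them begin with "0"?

Walk to "0"; the words in its subtree are exactly those with that prefix.
Matches: "0001101011", "01001101", "010011011", "011001011", "0110010110", "01100101101", "0110010111", "011101010", "011101100", "011110111"
Count: 10

10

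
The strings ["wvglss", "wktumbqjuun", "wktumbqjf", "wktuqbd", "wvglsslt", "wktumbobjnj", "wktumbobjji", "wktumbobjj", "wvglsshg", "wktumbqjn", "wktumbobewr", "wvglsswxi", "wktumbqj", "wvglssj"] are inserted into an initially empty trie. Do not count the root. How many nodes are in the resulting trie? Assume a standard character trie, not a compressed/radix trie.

39

Count nodes per top-level branch (shared prefixes stored once):
  'w'-branch (wktumbobewr, wktumbobjj, wktumbobjji, wktumbobjnj, wktumbqj, wktumbqjf, wktumbqjn, wktumbqjuun, wktuqbd, wvglss, wvglsshg, wvglssj, wvglsslt, wvglsswxi): 39 nodes
Sum: 39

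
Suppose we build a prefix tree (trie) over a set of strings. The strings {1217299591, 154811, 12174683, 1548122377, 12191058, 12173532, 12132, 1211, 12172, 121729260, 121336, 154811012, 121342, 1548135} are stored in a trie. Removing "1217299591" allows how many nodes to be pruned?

4

After clearing the end-marker at "1217299591", prune upward until reaching a node still needed by another word.
The suffix "9591" (4 nodes) is used only by "1217299591"; the node for "121729" still has the child "2", so pruning stops there.
Nodes removed: 4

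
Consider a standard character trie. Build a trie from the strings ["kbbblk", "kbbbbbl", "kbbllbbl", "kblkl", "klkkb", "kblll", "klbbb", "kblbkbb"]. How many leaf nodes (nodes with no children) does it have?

Leaves are exactly the stored words that no other stored word extends.
Those words: "kbbbbbl", "kbbblk", "kbbllbbl", "kblbkbb", "kblkl", "kblll", "klbbb", "klkkb"
Leaf count: 8

8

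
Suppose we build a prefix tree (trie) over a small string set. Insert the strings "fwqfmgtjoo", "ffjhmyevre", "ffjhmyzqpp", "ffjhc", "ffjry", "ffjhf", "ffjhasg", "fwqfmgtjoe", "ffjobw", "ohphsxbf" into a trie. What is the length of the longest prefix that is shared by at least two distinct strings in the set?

9

The deepest shared node is where two words last agree before diverging.
e.g. "fwqfmgtjoe" and "fwqfmgtjoo" share the prefix "fwqfmgtjo" of length 9; no pair shares a longer one.
Longest shared-prefix length: 9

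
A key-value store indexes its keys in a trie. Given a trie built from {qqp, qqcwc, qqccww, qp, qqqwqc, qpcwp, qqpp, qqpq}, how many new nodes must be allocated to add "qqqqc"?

Walking "qqqqc" from the root, the first 3 characters ("qqq") follow existing edges; "q" is the first miss.
So 5 − 3 = 2 new nodes.

2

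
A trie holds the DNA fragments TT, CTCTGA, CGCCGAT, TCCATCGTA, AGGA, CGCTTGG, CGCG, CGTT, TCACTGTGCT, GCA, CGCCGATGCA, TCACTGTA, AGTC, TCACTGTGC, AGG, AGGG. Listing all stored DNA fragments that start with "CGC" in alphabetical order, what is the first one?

CGCCGAT

DFS of the "CGC" subtree visits, in order: "CGCCGAT", "CGCCGATGCA", "CGCG", "CGCTTGG"
Position 1: CGCCGAT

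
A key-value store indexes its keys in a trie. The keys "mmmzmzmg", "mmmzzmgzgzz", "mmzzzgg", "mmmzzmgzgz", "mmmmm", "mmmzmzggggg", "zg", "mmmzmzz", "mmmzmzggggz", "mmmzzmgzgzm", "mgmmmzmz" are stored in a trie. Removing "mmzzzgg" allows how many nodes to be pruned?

A node on "mmzzzgg"'s path can go only if nothing else ends at it or branches off below it.
The suffix "zzzgg" (5 nodes) is used only by "mmzzzgg"; the node for "mm" still has the child "m", so pruning stops there.
Nodes removed: 5

5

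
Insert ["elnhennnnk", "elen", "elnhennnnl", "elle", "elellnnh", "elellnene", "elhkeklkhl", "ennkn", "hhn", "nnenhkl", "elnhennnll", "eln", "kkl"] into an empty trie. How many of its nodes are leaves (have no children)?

12

Leaves are exactly the stored words that no other stored word extends.
Those words: "elellnene", "elellnnh", "elen", "elhkeklkhl", "elle", "elnhennnll", "elnhennnnk", "elnhennnnl", "ennkn", "hhn", "kkl", "nnenhkl"
Leaf count: 12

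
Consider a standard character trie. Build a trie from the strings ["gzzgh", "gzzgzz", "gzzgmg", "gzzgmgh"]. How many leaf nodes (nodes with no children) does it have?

A leaf is a node with no children — equivalently, the end of a word that is not a proper prefix of any other stored word.
Those words: "gzzgh", "gzzgmgh", "gzzgzz"
Leaf count: 3

3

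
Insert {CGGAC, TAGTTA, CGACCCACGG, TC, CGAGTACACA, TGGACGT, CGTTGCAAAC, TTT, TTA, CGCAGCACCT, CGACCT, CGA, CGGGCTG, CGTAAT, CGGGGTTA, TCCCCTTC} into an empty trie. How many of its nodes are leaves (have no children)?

A leaf is a node with no children — equivalently, the end of a word that is not a proper prefix of any other stored word.
Those words: "CGACCCACGG", "CGACCT", "CGAGTACACA", "CGCAGCACCT", "CGGAC", "CGGGCTG", "CGGGGTTA", "CGTAAT", "CGTTGCAAAC", "TAGTTA", "TCCCCTTC", "TGGACGT", "TTA", "TTT"
Leaf count: 14

14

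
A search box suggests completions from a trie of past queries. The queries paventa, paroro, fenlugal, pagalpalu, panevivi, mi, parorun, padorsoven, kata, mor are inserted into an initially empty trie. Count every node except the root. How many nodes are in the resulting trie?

Count nodes per top-level branch (shared prefixes stored once):
  'f'-branch (fenlugal): 8 nodes
  'k'-branch (kata): 4 nodes
  'm'-branch (mi, mor): 4 nodes
  'p'-branch (padorsoven, pagalpalu, panevivi, paroro, parorun, paventa): 34 nodes
Sum: 50

50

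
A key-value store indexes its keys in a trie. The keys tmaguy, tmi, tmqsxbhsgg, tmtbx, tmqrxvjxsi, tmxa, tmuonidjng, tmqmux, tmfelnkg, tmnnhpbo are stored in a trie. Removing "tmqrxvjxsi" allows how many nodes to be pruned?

7

After clearing the end-marker at "tmqrxvjxsi", prune upward until reaching a node still needed by another word.
The suffix "rxvjxsi" (7 nodes) is used only by "tmqrxvjxsi"; the node for "tmq" still has the child "s", so pruning stops there.
Nodes removed: 7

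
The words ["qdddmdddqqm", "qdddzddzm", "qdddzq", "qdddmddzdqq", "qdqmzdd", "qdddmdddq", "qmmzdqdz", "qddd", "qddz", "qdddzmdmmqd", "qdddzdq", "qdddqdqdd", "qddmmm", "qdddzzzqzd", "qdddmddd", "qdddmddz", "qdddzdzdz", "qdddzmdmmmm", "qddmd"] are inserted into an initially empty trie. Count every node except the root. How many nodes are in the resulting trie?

Trace insertions, counting only characters that open a new branch:
  "qdddmdddqqm" → 11 new (q, d, d, d, m, d, d, d, q, q, m)
  "qdddzddzm" → prefix "qddd" already present; 5 new (z, d, d, z, m)
  "qdddzq" → prefix "qdddz" already present; 1 new (q)
  "qdddmddzdqq" → prefix "qdddmdd" already present; 4 new (z, d, q, q)
  "qdqmzdd" → prefix "qd" already present; 5 new (q, m, z, d, d)
  "qdddmdddq" → prefix "qdddmdddq" already present; 0 new (none)
  "qmmzdqdz" → prefix "q" already present; 7 new (m, m, z, d, q, d, z)
  "qddd" → prefix "qddd" already present; 0 new (none)
  "qddz" → prefix "qdd" already present; 1 new (z)
  "qdddzmdmmqd" → prefix "qdddz" already present; 6 new (m, d, m, m, q, d)
  "qdddzdq" → prefix "qdddzd" already present; 1 new (q)
  "qdddqdqdd" → prefix "qddd" already present; 5 new (q, d, q, d, d)
  "qddmmm" → prefix "qdd" already present; 3 new (m, m, m)
  "qdddzzzqzd" → prefix "qdddz" already present; 5 new (z, z, q, z, d)
  "qdddmddd" → prefix "qdddmddd" already present; 0 new (none)
  "qdddmddz" → prefix "qdddmddz" already present; 0 new (none)
  "qdddzdzdz" → prefix "qdddzd" already present; 3 new (z, d, z)
  "qdddzmdmmmm" → prefix "qdddzmdmm" already present; 2 new (m, m)
  "qddmd" → prefix "qddm" already present; 1 new (d)
Total nodes = 11 + 5 + 1 + 4 + 5 + 0 + 7 + 0 + 1 + 6 + 1 + 5 + 3 + 5 + 0 + 0 + 3 + 2 + 1 = 60

60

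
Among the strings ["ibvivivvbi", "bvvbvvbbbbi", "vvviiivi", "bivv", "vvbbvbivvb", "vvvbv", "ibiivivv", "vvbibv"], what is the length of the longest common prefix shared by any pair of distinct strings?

The deepest shared node is where two words last agree before diverging.
e.g. "vvbbvbivvb" and "vvbibv" share the prefix "vvb" of length 3; no pair shares a longer one.
Longest shared-prefix length: 3

3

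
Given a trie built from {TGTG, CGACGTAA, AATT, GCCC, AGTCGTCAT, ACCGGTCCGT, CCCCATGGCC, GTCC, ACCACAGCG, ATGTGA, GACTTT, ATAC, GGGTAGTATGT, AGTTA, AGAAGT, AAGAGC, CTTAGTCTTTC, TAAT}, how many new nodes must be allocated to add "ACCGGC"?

Walking "ACCGGC" from the root, the first 5 characters ("ACCGG") follow existing edges; "C" is the first miss.
Each of the 1 remaining characters creates one node.

1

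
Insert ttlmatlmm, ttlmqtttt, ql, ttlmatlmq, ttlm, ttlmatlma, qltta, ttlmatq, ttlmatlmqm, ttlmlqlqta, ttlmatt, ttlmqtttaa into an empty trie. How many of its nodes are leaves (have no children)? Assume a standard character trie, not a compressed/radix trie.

9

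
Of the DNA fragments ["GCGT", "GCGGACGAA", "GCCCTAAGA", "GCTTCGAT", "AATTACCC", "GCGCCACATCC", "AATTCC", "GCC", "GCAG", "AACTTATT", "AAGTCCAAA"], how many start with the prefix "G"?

7

Traverse to the node for "G", then collect every word in that subtree.
Matches: "GCAG", "GCC", "GCCCTAAGA", "GCGCCACATCC", "GCGGACGAA", "GCGT", "GCTTCGAT"
Count: 7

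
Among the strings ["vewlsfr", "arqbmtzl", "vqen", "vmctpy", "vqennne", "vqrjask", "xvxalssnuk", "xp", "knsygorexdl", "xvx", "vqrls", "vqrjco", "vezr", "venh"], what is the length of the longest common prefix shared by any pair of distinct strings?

4

Look for the deepest trie node that still has at least two words in its subtree.
"vqen" and "vqennne" agree on "vqen" (4 characters) before diverging; nothing deeper is shared.
Longest shared-prefix length: 4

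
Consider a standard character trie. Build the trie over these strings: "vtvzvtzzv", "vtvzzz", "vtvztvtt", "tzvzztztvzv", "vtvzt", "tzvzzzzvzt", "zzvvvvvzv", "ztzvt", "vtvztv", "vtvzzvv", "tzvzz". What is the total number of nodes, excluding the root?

Insert word by word; a character creates a node only if that edge doesn't already exist:
  "vtvzvtzzv" → 9 new (v, t, v, z, v, t, z, z, v)
  "vtvzzz" → prefix "vtvz" already present; 2 new (z, z)
  "vtvztvtt" → prefix "vtvz" already present; 4 new (t, v, t, t)
  "tzvzztztvzv" → 11 new (t, z, v, z, z, t, z, t, v, z, v)
  "vtvzt" → prefix "vtvzt" already present; 0 new (none)
  "tzvzzzzvzt" → prefix "tzvzz" already present; 5 new (z, z, v, z, t)
  "zzvvvvvzv" → 9 new (z, z, v, v, v, v, v, z, v)
  "ztzvt" → prefix "z" already present; 4 new (t, z, v, t)
  "vtvztv" → prefix "vtvztv" already present; 0 new (none)
  "vtvzzvv" → prefix "vtvzz" already present; 2 new (v, v)
  "tzvzz" → prefix "tzvzz" already present; 0 new (none)
Total nodes = 9 + 2 + 4 + 11 + 0 + 5 + 9 + 4 + 0 + 2 + 0 = 46

46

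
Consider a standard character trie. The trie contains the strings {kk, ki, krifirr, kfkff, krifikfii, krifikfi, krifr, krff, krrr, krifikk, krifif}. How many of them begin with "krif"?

Walk to "krif"; the words in its subtree are exactly those with that prefix.
Matches: "krifif", "krifikfi", "krifikfii", "krifikk", "krifirr", "krifr"
Count: 6

6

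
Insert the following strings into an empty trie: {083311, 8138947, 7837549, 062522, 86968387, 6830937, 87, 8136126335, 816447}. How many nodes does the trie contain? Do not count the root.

51

For each word, the new-node count is its length minus the longest prefix already in the trie:
  "083311" → 6 new (0, 8, 3, 3, 1, 1)
  "8138947" → 7 new (8, 1, 3, 8, 9, 4, 7)
  "7837549" → 7 new (7, 8, 3, 7, 5, 4, 9)
  "062522" → prefix "0" already present; 5 new (6, 2, 5, 2, 2)
  "86968387" → prefix "8" already present; 7 new (6, 9, 6, 8, 3, 8, 7)
  "6830937" → 7 new (6, 8, 3, 0, 9, 3, 7)
  "87" → prefix "8" already present; 1 new (7)
  "8136126335" → prefix "813" already present; 7 new (6, 1, 2, 6, 3, 3, 5)
  "816447" → prefix "81" already present; 4 new (6, 4, 4, 7)
Total nodes = 6 + 7 + 7 + 5 + 7 + 7 + 1 + 7 + 4 = 51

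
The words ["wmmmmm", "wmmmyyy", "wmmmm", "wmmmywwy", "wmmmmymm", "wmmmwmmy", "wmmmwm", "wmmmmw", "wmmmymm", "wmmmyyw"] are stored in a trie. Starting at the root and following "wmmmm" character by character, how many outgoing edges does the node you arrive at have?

3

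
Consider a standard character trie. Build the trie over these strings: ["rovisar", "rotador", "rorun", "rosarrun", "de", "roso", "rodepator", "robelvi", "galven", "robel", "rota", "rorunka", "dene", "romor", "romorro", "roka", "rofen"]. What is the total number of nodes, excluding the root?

56

Insert word by word; a character creates a node only if that edge doesn't already exist:
  "rovisar" → 7 new (r, o, v, i, s, a, r)
  "rotador" → prefix "ro" already present; 5 new (t, a, d, o, r)
  "rorun" → prefix "ro" already present; 3 new (r, u, n)
  "rosarrun" → prefix "ro" already present; 6 new (s, a, r, r, u, n)
  "de" → 2 new (d, e)
  "roso" → prefix "ros" already present; 1 new (o)
  "rodepator" → prefix "ro" already present; 7 new (d, e, p, a, t, o, r)
  "robelvi" → prefix "ro" already present; 5 new (b, e, l, v, i)
  "galven" → 6 new (g, a, l, v, e, n)
  "robel" → prefix "robel" already present; 0 new (none)
  "rota" → prefix "rota" already present; 0 new (none)
  "rorunka" → prefix "rorun" already present; 2 new (k, a)
  "dene" → prefix "de" already present; 2 new (n, e)
  "romor" → prefix "ro" already present; 3 new (m, o, r)
  "romorro" → prefix "romor" already present; 2 new (r, o)
  "roka" → prefix "ro" already present; 2 new (k, a)
  "rofen" → prefix "ro" already present; 3 new (f, e, n)
Total nodes = 7 + 5 + 3 + 6 + 2 + 1 + 7 + 5 + 6 + 0 + 0 + 2 + 2 + 3 + 2 + 2 + 3 = 56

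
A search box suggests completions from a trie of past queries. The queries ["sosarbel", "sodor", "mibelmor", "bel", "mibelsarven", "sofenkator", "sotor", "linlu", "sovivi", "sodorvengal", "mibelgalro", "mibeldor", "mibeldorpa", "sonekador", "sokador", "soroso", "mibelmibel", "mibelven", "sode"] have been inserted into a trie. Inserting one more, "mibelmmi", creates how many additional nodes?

The longest prefix of "mibelmmi" already in the trie is "mibelm" (length 6).
Each of the 2 remaining characters creates one node.

2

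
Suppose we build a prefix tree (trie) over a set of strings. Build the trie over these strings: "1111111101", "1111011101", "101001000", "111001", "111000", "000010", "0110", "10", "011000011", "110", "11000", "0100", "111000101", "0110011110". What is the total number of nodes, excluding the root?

55

Count nodes per top-level branch (shared prefixes stored once):
  '0'-branch (000010, 0100, 0110, 011000011, 0110011110): 21 nodes
  '1'-branch (10, 101001000, 110, 11000, 111000, 111000101, 111001, 1111011101, 1111111101): 34 nodes
Sum: 55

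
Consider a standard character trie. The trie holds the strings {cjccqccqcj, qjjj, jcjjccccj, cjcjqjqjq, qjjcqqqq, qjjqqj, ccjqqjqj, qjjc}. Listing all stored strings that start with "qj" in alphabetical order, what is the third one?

Words with prefix "qj", in lexicographic order: "qjjc", "qjjcqqqq", "qjjj", "qjjqqj"
The 3rd is qjjj.

qjjj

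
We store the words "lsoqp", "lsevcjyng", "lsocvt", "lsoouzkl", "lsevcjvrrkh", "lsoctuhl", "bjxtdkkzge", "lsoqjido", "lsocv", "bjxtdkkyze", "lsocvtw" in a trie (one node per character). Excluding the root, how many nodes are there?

Insert word by word; a character creates a node only if that edge doesn't already exist:
  "lsoqp" → 5 new (l, s, o, q, p)
  "lsevcjyng" → prefix "ls" already present; 7 new (e, v, c, j, y, n, g)
  "lsocvt" → prefix "lso" already present; 3 new (c, v, t)
  "lsoouzkl" → prefix "lso" already present; 5 new (o, u, z, k, l)
  "lsevcjvrrkh" → prefix "lsevcj" already present; 5 new (v, r, r, k, h)
  "lsoctuhl" → prefix "lsoc" already present; 4 new (t, u, h, l)
  "bjxtdkkzge" → 10 new (b, j, x, t, d, k, k, z, g, e)
  "lsoqjido" → prefix "lsoq" already present; 4 new (j, i, d, o)
  "lsocv" → prefix "lsocv" already present; 0 new (none)
  "bjxtdkkyze" → prefix "bjxtdkk" already present; 3 new (y, z, e)
  "lsocvtw" → prefix "lsocvt" already present; 1 new (w)
Total nodes = 5 + 7 + 3 + 5 + 5 + 4 + 10 + 4 + 0 + 3 + 1 = 47

47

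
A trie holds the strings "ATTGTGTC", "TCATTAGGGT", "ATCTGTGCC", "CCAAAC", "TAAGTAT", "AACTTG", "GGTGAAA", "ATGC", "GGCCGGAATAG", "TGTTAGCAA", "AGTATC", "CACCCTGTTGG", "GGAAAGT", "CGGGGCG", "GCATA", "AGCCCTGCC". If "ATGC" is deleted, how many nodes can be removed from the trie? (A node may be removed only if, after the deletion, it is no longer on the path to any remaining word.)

2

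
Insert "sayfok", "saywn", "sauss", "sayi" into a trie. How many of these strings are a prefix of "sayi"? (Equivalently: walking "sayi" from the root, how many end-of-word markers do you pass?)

1

Traverse "sayi" character by character; count nodes along the way that are marked as word ends.
Prefixes of the query that are stored words: "sayi"
Count: 1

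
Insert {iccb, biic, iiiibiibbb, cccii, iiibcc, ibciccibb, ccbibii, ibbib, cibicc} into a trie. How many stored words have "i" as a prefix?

Traverse to the node for "i", then collect every word in that subtree.
Words under "i": ibbib, ibciccibb, iccb, iiibcc, iiiibiibbb
Count: 5

5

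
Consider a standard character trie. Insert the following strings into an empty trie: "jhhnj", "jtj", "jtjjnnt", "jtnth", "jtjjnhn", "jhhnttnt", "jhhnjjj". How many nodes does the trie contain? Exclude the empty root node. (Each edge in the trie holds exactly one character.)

Insert word by word; a character creates a node only if that edge doesn't already exist:
  "jhhnj" → 5 new (j, h, h, n, j)
  "jtj" → prefix "j" already present; 2 new (t, j)
  "jtjjnnt" → prefix "jtj" already present; 4 new (j, n, n, t)
  "jtnth" → prefix "jt" already present; 3 new (n, t, h)
  "jtjjnhn" → prefix "jtjjn" already present; 2 new (h, n)
  "jhhnttnt" → prefix "jhhn" already present; 4 new (t, t, n, t)
  "jhhnjjj" → prefix "jhhnj" already present; 2 new (j, j)
Total nodes = 5 + 2 + 4 + 3 + 2 + 4 + 2 = 22

22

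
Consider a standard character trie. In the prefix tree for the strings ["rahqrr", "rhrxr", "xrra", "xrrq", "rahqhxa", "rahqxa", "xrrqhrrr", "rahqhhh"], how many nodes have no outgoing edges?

7

A leaf is a node with no children — equivalently, the end of a word that is not a proper prefix of any other stored word.
Those words: "rahqhhh", "rahqhxa", "rahqrr", "rahqxa", "rhrxr", "xrra", "xrrqhrrr"
Leaf count: 7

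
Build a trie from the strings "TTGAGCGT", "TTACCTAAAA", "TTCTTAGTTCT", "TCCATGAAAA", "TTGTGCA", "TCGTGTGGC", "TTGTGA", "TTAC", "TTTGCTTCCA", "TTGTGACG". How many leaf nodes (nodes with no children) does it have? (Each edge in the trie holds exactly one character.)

A leaf is a node with no children — equivalently, the end of a word that is not a proper prefix of any other stored word.
Those words: "TCCATGAAAA", "TCGTGTGGC", "TTACCTAAAA", "TTCTTAGTTCT", "TTGAGCGT", "TTGTGACG", "TTGTGCA", "TTTGCTTCCA"
Leaf count: 8

8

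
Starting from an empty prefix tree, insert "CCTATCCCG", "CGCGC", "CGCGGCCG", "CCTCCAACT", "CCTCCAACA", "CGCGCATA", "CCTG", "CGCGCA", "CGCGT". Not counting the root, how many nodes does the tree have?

29

Trie structure (* marks end of a word):
(root)
└─ C
   ├─ C
   │  └─ T
   │     ├─ A
   │     │  └─ T
   │     │     └─ C
   │     │        └─ C
   │     │           └─ C
   │     │              └─ G *
   │     ├─ C
   │     │  └─ C
   │     │     └─ A
   │     │        └─ A
   │     │           └─ C
   │     │              ├─ A *
   │     │              └─ T *
   │     └─ G *
   └─ G
      └─ C
         └─ G
            ├─ C *
            │  └─ A *
            │     └─ T
            │        └─ A *
            ├─ G
            │  └─ C
            │     └─ C
            │        └─ G *
            └─ T *
Counting every labelled node above: 29.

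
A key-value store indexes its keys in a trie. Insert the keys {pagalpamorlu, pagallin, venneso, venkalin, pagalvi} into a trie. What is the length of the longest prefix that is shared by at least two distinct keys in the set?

5

Equivalently: take the maximum, over all pairs, of their longest common prefix length.
"pagallin" and "pagalpamorlu" agree on "pagal" (5 characters) before diverging; nothing deeper is shared.
Longest shared-prefix length: 5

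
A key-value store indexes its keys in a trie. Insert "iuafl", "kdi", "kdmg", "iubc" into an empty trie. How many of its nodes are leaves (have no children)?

A leaf is a node with no children — equivalently, the end of a word that is not a proper prefix of any other stored word.
Those words: "iuafl", "iubc", "kdi", "kdmg"
Leaf count: 4

4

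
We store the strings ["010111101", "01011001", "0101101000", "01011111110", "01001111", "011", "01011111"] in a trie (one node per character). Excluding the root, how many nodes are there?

Trie structure (* marks end of a word):
(root)
└─ 0
   └─ 1
      ├─ 0
      │  ├─ 0
      │  │  └─ 1
      │  │     └─ 1
      │  │        └─ 1
      │  │           └─ 1 *
      │  └─ 1
      │     └─ 1
      │        ├─ 0
      │        │  ├─ 0
      │        │  │  └─ 1 *
      │        │  └─ 1
      │        │     └─ 0
      │        │        └─ 0
      │        │           └─ 0 *
      │        └─ 1
      │           └─ 1
      │              ├─ 0
      │              │  └─ 1 *
      │              └─ 1 *
      │                 └─ 1
      │                    └─ 1
      │                       └─ 0 *
      └─ 1 *
Counting every labelled node above: 26.

26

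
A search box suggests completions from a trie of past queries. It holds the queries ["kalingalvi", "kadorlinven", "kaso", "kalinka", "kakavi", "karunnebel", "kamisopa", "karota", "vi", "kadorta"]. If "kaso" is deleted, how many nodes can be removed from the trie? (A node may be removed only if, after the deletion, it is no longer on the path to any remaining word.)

After clearing the end-marker at "kaso", prune upward until reaching a node still needed by another word.
The suffix "so" (2 nodes) is used only by "kaso"; the node for "ka" still has the child "l", so pruning stops there.
Nodes removed: 2

2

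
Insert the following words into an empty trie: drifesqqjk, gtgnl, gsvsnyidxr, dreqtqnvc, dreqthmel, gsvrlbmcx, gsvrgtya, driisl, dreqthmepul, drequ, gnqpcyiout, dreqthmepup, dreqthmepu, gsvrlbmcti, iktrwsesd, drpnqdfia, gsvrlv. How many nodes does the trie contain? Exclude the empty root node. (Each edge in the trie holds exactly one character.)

81

For each word, the new-node count is its length minus the longest prefix already in the trie:
  "drifesqqjk" → 10 new (d, r, i, f, e, s, q, q, j, k)
  "gtgnl" → 5 new (g, t, g, n, l)
  "gsvsnyidxr" → prefix "g" already present; 9 new (s, v, s, n, y, i, d, x, r)
  "dreqtqnvc" → prefix "dr" already present; 7 new (e, q, t, q, n, v, c)
  "dreqthmel" → prefix "dreqt" already present; 4 new (h, m, e, l)
  "gsvrlbmcx" → prefix "gsv" already present; 6 new (r, l, b, m, c, x)
  "gsvrgtya" → prefix "gsvr" already present; 4 new (g, t, y, a)
  "driisl" → prefix "dri" already present; 3 new (i, s, l)
  "dreqthmepul" → prefix "dreqthme" already present; 3 new (p, u, l)
  "drequ" → prefix "dreq" already present; 1 new (u)
  "gnqpcyiout" → prefix "g" already present; 9 new (n, q, p, c, y, i, o, u, t)
  "dreqthmepup" → prefix "dreqthmepu" already present; 1 new (p)
  "dreqthmepu" → prefix "dreqthmepu" already present; 0 new (none)
  "gsvrlbmcti" → prefix "gsvrlbmc" already present; 2 new (t, i)
  "iktrwsesd" → 9 new (i, k, t, r, w, s, e, s, d)
  "drpnqdfia" → prefix "dr" already present; 7 new (p, n, q, d, f, i, a)
  "gsvrlv" → prefix "gsvrl" already present; 1 new (v)
Total nodes = 10 + 5 + 9 + 7 + 4 + 6 + 4 + 3 + 3 + 1 + 9 + 1 + 0 + 2 + 9 + 7 + 1 = 81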